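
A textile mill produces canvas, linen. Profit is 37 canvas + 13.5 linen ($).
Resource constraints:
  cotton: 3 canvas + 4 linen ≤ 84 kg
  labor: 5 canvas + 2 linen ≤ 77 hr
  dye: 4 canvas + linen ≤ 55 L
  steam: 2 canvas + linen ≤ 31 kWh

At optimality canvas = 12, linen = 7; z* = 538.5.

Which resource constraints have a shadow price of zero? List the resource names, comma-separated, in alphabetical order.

cotton: 64/84 (slack 20)
labor: 74/77 (slack 3)
dye: 55/55 (binding)
steam: 31/31 (binding)
By complementary slackness, a constraint with positive slack has shadow price 0 → cotton, labor.

cotton, labor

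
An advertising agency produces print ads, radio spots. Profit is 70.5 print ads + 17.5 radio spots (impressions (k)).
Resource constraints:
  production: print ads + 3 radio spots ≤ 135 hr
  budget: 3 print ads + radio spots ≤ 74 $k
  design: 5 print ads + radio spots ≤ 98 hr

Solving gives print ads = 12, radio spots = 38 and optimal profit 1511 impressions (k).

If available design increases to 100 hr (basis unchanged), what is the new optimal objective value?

Check each constraint at x*: production 126/135 (slack 9); budget 74/74 (tight); design 98/98 (tight).
By complementary slackness, y = 0 for the non-binding constraint.
Dual feasibility on the basic columns requires 3·y_budget + 5·y_design = 70.5, 1·y_budget + 1·y_design = 17.5.
Solving: y_budget = 8.5, y_design = 9.
Δz = y_design·Δb = 9 × (2) = 18, so new z* = 1511 + 18 = 1529.

1529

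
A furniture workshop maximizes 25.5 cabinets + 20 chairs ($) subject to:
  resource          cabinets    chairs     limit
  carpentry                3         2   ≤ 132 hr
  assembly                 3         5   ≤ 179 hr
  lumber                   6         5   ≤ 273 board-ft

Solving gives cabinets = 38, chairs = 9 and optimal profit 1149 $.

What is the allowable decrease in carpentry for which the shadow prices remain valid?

Binding constraints: carpentry, lumber. The basis is B = [[3,2],[6,5]] with det 3.
Per unit decrease in carpentry, x* moves by d = (-1.6667, 2).
The basis stays optimal until assembly becomes binding; allowable decrease = 4 hr.

4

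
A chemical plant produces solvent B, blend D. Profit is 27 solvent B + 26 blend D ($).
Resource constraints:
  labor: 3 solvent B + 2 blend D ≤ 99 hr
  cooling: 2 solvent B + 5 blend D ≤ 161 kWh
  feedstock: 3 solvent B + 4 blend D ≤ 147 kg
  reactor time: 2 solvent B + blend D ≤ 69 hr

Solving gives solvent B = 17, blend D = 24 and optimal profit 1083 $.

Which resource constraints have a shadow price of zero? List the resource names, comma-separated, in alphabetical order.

labor: 99/99 (binding)
cooling: 154/161 (slack 7)
feedstock: 147/147 (binding)
reactor time: 58/69 (slack 11)
By complementary slackness, a constraint with positive slack has shadow price 0 → cooling, reactor time.

cooling, reactor time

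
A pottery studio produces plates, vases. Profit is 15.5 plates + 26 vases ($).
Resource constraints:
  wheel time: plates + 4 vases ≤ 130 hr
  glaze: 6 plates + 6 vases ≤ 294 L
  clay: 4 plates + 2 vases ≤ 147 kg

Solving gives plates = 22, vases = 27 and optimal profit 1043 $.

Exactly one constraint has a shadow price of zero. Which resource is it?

wheel time: 130/130 (binding)
glaze: 294/294 (binding)
clay: 142/147 (slack 5)
By complementary slackness, a constraint with positive slack has shadow price 0 → clay.

clay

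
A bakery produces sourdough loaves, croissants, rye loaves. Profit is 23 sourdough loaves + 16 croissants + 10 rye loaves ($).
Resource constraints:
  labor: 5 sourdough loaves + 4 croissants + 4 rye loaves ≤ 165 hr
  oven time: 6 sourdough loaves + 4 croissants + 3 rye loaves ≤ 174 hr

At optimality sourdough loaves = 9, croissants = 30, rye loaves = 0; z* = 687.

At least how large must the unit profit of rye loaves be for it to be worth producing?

At the optimum: labor uses 165 of 165 (binding); oven time uses 174 of 174 (binding).
Dual feasibility on the basic columns requires 5·y_labor + 6·y_oven time = 23, 4·y_labor + 4·y_oven time = 16.
Solving: y_labor = 1, y_oven time = 3.
rye loaves enters the basis when its profit ≥ yᵀa₃ = 1·4 + 3·3 = 13.

13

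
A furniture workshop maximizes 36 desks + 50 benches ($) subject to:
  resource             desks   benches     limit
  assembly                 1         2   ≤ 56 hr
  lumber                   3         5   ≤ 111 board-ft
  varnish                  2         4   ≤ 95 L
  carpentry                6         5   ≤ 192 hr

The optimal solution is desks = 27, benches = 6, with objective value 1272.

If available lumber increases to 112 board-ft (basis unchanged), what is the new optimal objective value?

1280

Binding: lumber and carpentry. Non-binding: assembly (17 unused), varnish (17 unused).
Since assembly, varnish are not tight, their duals are 0.
Dual feasibility on the basic columns requires 3·y_lumber + 6·y_carpentry = 36, 5·y_lumber + 5·y_carpentry = 50.
This yields shadow prices y_lumber = 8, y_carpentry = 2.
Δz = y_lumber·Δb = 8 × (1) = 8, so new z* = 1272 + 8 = 1280.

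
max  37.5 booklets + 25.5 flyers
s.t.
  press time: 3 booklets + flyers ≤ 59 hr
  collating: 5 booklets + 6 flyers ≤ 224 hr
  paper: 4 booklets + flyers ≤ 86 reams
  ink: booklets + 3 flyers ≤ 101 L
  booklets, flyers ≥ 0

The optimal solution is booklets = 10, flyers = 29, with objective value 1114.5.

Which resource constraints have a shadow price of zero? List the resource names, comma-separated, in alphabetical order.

ink, paper

press time: 59/59 (binding)
collating: 224/224 (binding)
paper: 69/86 (slack 17)
ink: 97/101 (slack 4)
By complementary slackness, a constraint with positive slack has shadow price 0 → ink, paper.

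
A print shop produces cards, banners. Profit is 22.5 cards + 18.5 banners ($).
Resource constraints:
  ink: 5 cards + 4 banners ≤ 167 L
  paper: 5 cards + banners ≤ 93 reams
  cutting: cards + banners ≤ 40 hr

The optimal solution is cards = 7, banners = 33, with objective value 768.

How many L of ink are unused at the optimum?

0

ink used = 5·7 + 4·33 = 167; slack = 167 − 167 = 0.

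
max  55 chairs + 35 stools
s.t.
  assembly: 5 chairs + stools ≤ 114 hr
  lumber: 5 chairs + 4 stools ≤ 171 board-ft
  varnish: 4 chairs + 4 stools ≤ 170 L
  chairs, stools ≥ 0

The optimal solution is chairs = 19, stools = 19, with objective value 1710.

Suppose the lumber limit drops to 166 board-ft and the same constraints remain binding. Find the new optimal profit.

1670

Binding: assembly and lumber. Non-binding: varnish (18 unused).
Slack constraints have shadow price 0 (complementary slackness).
The binding rows give the dual system: 5·y_assembly + 5·y_lumber = 55 and 1·y_assembly + 4·y_lumber = 35.
Solving: y_assembly = 3, y_lumber = 8.
Δz = y_lumber·Δb = 8 × (-5) = -40, so new z* = 1710 − 40 = 1670.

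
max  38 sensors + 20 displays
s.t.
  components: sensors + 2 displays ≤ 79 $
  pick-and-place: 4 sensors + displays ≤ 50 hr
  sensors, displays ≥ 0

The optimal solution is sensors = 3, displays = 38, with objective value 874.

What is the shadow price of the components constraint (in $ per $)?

At the optimum: components uses 79 of 79 (binding); pick-and-place uses 50 of 50 (binding).
Dual feasibility on the basic columns requires 1·y_components + 4·y_pick-and-place = 38, 2·y_components + 1·y_pick-and-place = 20.
Solving: y_components = 6, y_pick-and-place = 8.
Shadow price of components = 6.

6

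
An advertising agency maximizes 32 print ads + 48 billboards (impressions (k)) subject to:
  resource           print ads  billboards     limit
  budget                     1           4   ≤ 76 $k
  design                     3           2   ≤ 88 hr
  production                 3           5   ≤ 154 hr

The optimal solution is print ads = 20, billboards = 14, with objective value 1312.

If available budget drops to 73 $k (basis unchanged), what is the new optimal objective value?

Check each constraint at x*: budget 76/76 (tight); design 88/88 (tight); production 130/154 (slack 24).
By complementary slackness, y = 0 for the non-binding constraint.
The binding rows give the dual system: 1·y_budget + 3·y_design = 32 and 4·y_budget + 2·y_design = 48.
This yields shadow prices y_budget = 8, y_design = 8.
Δz = y_budget·Δb = 8 × (-3) = -24, so new z* = 1312 − 24 = 1288.

1288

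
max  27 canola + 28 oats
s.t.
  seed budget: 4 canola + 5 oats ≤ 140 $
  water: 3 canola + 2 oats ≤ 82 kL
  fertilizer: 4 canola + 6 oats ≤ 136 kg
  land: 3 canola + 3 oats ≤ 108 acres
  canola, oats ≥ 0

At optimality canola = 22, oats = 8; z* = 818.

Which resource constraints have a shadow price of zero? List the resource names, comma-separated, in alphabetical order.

land, seed budget

seed budget: 128/140 (slack 12)
water: 82/82 (binding)
fertilizer: 136/136 (binding)
land: 90/108 (slack 18)
By complementary slackness, a constraint with positive slack has shadow price 0 → land, seed budget.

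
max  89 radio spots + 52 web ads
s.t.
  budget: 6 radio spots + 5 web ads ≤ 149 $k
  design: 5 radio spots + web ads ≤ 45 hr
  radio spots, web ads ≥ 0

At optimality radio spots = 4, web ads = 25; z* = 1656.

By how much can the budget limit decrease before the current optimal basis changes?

Binding constraints: budget, design. The basis is B = [[6,5],[5,1]] with det -19.
Per unit decrease in budget, x* moves by d = (0.0526, -0.2632).
The basis stays optimal until web ads reaches 0; allowable decrease = 95 $k.

95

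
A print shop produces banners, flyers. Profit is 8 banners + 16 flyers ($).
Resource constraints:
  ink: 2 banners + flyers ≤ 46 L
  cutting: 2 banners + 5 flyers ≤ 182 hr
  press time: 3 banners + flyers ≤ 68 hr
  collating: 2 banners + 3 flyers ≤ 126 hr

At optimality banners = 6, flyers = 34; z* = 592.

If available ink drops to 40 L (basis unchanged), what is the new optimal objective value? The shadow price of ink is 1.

586

Δb = -6, so new z* = 592 + (1)·(-6) = 592 − 6 = 586.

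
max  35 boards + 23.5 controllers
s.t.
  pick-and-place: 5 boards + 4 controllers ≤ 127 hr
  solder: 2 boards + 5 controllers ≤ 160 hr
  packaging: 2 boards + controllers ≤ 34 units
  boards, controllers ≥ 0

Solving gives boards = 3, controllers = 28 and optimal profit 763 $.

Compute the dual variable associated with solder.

0

Check each constraint at x*: pick-and-place 127/127 (tight); solder 146/160 (slack 14); packaging 34/34 (tight).
By complementary slackness, y = 0 for the non-binding constraint.
The binding rows give the dual system: 5·y_pick-and-place + 2·y_packaging = 35 and 4·y_pick-and-place + 1·y_packaging = 23.5.
Solving: y_pick-and-place = 4, y_packaging = 7.5.
Shadow price of solder = 0.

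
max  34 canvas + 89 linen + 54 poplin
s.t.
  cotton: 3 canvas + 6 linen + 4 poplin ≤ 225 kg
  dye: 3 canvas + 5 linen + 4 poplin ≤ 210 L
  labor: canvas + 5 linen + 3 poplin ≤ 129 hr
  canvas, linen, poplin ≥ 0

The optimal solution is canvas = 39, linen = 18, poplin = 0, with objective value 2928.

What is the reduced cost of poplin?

-3

At the optimum: cotton uses 225 of 225 (binding); dye uses 207 of 210 (slack = 3); labor uses 129 of 129 (binding).
Slack constraints have shadow price 0 (complementary slackness).
The binding rows give the dual system: 3·y_cotton + 1·y_labor = 34 and 6·y_cotton + 5·y_labor = 89.
→ y_cotton = 9 and y_labor = 7.
Reduced cost of poplin: c₃ − yᵀa₃ = 54 − (9·4 + 7·3) = 54 − 57 = -3.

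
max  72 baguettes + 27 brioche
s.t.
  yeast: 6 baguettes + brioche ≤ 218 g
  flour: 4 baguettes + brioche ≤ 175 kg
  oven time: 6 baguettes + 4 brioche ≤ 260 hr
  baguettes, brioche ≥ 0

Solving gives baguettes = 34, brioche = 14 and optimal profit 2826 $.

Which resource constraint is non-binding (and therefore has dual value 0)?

flour

yeast: 218/218 (binding)
flour: 150/175 (slack 25)
oven time: 260/260 (binding)
By complementary slackness, a constraint with positive slack has shadow price 0 → flour.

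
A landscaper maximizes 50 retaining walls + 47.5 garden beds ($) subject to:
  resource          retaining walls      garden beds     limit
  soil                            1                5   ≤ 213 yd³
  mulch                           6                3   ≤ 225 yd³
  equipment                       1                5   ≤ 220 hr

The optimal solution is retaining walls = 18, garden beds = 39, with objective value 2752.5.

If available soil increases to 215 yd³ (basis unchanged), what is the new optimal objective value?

2762.5

Binding: soil and mulch. Non-binding: equipment (7 unused).
By complementary slackness, y = 0 for the non-binding constraint.
From A_Bᵀ y = c: 1·y_soil + 6·y_mulch = 50; 5·y_soil + 3·y_mulch = 47.5.
Solving: y_soil = 5, y_mulch = 7.5.
Δz = y_soil·Δb = 5 × (2) = 10, so new z* = 2752.5 + 10 = 2762.5.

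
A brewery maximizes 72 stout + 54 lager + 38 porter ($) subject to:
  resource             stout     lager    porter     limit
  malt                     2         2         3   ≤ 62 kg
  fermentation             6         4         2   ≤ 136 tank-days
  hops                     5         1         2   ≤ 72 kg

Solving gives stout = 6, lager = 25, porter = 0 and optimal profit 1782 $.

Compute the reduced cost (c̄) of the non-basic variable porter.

-7

At the optimum: malt uses 62 of 62 (binding); fermentation uses 136 of 136 (binding); hops uses 55 of 72 (slack = 17).
Slack constraints have shadow price 0 (complementary slackness).
The binding rows give the dual system: 2·y_malt + 6·y_fermentation = 72 and 2·y_malt + 4·y_fermentation = 54.
→ y_malt = 9 and y_fermentation = 9.
Reduced cost of porter: c₃ − yᵀa₃ = 38 − (9·3 + 9·2) = 38 − 45 = -7.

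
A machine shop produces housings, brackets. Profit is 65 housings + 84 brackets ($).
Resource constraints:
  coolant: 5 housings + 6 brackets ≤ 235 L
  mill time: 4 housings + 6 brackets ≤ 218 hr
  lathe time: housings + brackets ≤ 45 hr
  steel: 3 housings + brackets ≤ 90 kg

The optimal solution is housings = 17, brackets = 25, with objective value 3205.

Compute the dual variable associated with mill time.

5

Check each constraint at x*: coolant 235/235 (tight); mill time 218/218 (tight); lathe time 42/45 (slack 3); steel 76/90 (slack 14).
Slack constraints have shadow price 0 (complementary slackness).
Dual feasibility on the basic columns requires 5·y_coolant + 4·y_mill time = 65, 6·y_coolant + 6·y_mill time = 84.
This yields shadow prices y_coolant = 9, y_mill time = 5.
Shadow price of mill time = 5.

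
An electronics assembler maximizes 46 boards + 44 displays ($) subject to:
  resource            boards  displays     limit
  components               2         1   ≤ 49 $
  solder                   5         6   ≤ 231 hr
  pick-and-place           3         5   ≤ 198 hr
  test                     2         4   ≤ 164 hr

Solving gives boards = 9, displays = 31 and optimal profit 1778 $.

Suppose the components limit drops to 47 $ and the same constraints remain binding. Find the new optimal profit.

1762

At the optimum: components uses 49 of 49 (binding); solder uses 231 of 231 (binding); pick-and-place uses 182 of 198 (slack = 16); test uses 142 of 164 (slack = 22).
Since pick-and-place, test are not tight, their duals are 0.
Dual feasibility on the basic columns requires 2·y_components + 5·y_solder = 46, 1·y_components + 6·y_solder = 44.
Solving: y_components = 8, y_solder = 6.
Δz = y_components·Δb = 8 × (-2) = -16, so new z* = 1778 − 16 = 1762.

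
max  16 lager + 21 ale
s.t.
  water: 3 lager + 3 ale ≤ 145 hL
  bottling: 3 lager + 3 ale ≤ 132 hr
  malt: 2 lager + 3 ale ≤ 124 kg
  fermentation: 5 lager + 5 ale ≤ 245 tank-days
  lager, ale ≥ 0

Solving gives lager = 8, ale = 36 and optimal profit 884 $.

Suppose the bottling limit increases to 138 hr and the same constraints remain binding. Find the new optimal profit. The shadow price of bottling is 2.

Δb = 6, so new z* = 884 + (2)·(6) = 884 + 12 = 896.

896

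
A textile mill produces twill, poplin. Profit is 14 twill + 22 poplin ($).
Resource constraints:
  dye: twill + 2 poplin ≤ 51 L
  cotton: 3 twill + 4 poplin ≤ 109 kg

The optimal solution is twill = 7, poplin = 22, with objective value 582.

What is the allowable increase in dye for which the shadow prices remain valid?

3.5

Binding constraints: dye, cotton. The basis is B = [[1,2],[3,4]] with det -2.
Per unit increase in dye, x* moves by d = (-2, 1.5).
The basis stays optimal until twill reaches 0; allowable increase = 3.5 L.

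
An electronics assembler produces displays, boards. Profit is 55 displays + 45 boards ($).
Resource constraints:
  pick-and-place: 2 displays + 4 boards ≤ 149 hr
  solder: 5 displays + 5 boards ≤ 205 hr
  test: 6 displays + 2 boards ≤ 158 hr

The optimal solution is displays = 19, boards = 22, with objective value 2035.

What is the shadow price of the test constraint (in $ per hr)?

2.5

Check each constraint at x*: pick-and-place 126/149 (slack 23); solder 205/205 (tight); test 158/158 (tight).
By complementary slackness, y = 0 for the non-binding constraint.
From A_Bᵀ y = c: 5·y_solder + 6·y_test = 55; 5·y_solder + 2·y_test = 45.
→ y_solder = 8 and y_test = 2.5.
Shadow price of test = 2.5.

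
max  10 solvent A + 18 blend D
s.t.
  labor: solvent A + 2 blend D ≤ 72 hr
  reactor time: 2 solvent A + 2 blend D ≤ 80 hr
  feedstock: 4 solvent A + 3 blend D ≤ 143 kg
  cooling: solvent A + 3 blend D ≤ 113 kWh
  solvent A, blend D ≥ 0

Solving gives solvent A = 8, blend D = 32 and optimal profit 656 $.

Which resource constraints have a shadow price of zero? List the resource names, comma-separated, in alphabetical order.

cooling, feedstock

labor: 72/72 (binding)
reactor time: 80/80 (binding)
feedstock: 128/143 (slack 15)
cooling: 104/113 (slack 9)
By complementary slackness, a constraint with positive slack has shadow price 0 → cooling, feedstock.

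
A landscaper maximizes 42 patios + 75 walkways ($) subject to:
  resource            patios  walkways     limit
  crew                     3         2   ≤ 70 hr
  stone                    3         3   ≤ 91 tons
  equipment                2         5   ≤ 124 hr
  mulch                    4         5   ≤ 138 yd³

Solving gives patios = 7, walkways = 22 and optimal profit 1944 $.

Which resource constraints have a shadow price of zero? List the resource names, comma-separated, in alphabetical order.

crew, stone

crew: 65/70 (slack 5)
stone: 87/91 (slack 4)
equipment: 124/124 (binding)
mulch: 138/138 (binding)
By complementary slackness, a constraint with positive slack has shadow price 0 → crew, stone.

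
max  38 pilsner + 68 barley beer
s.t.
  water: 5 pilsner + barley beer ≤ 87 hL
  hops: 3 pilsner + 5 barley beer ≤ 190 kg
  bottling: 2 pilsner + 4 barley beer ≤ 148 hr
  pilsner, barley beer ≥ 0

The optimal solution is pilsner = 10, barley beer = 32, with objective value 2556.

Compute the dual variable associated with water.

0

Check each constraint at x*: water 82/87 (slack 5); hops 190/190 (tight); bottling 148/148 (tight).
By complementary slackness, y = 0 for the non-binding constraint.
The binding rows give the dual system: 3·y_hops + 2·y_bottling = 38 and 5·y_hops + 4·y_bottling = 68.
→ y_hops = 8 and y_bottling = 7.
Shadow price of water = 0.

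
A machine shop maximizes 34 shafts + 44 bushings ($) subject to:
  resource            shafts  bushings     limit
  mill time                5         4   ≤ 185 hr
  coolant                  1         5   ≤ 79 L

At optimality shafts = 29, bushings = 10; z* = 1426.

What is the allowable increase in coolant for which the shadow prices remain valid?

152.25

Binding constraints: mill time, coolant. The basis is B = [[5,4],[1,5]] with det 21.
Per unit increase in coolant, x* moves by d = (-0.1905, 0.2381).
The basis stays optimal until shafts reaches 0; allowable increase = 152.25 L.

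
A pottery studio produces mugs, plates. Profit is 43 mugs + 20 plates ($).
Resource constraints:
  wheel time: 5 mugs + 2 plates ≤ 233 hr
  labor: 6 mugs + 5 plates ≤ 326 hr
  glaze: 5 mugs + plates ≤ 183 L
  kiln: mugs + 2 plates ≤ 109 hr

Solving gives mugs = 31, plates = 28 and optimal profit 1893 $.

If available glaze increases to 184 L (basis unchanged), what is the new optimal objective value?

At the optimum: wheel time uses 211 of 233 (slack = 22); labor uses 326 of 326 (binding); glaze uses 183 of 183 (binding); kiln uses 87 of 109 (slack = 22).
Since wheel time, kiln are not tight, their duals are 0.
The binding rows give the dual system: 6·y_labor + 5·y_glaze = 43 and 5·y_labor + 1·y_glaze = 20.
Solving: y_labor = 3, y_glaze = 5.
Δz = y_glaze·Δb = 5 × (1) = 5, so new z* = 1893 + 5 = 1898.

1898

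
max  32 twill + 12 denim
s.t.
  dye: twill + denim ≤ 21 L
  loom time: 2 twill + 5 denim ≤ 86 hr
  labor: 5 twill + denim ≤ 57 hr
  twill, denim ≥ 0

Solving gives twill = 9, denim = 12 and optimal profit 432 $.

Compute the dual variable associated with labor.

Binding: dye and labor. Non-binding: loom time (8 unused).
By complementary slackness, y = 0 for the non-binding constraint.
The binding rows give the dual system: 1·y_dye + 5·y_labor = 32 and 1·y_dye + 1·y_labor = 12.
Solving: y_dye = 7, y_labor = 5.
Shadow price of labor = 5.

5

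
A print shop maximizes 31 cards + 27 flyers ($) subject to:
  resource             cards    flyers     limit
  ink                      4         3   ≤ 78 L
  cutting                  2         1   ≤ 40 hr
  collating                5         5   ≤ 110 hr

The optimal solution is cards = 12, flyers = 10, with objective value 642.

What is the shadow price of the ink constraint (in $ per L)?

4

At the optimum: ink uses 78 of 78 (binding); cutting uses 34 of 40 (slack = 6); collating uses 110 of 110 (binding).
Since cutting is not tight, its dual is 0.
Dual feasibility on the basic columns requires 4·y_ink + 5·y_collating = 31, 3·y_ink + 5·y_collating = 27.
This yields shadow prices y_ink = 4, y_collating = 3.
Shadow price of ink = 4.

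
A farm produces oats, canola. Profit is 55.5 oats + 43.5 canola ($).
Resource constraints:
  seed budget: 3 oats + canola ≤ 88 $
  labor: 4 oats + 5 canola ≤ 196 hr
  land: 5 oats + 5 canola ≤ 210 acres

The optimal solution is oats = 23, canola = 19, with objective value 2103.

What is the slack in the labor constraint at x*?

labor used = 4·23 + 5·19 = 187; slack = 196 − 187 = 9.

9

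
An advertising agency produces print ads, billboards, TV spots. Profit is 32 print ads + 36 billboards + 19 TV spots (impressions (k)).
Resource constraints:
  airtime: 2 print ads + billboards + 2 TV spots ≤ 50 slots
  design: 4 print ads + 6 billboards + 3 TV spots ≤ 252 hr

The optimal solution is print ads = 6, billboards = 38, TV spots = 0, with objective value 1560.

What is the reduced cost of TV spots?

-8

At the optimum: airtime uses 50 of 50 (binding); design uses 252 of 252 (binding).
Dual feasibility on the basic columns requires 2·y_airtime + 4·y_design = 32, 1·y_airtime + 6·y_design = 36.
Solving: y_airtime = 6, y_design = 5.
Reduced cost of TV spots: c₃ − yᵀa₃ = 19 − (6·2 + 5·3) = 19 − 27 = -8.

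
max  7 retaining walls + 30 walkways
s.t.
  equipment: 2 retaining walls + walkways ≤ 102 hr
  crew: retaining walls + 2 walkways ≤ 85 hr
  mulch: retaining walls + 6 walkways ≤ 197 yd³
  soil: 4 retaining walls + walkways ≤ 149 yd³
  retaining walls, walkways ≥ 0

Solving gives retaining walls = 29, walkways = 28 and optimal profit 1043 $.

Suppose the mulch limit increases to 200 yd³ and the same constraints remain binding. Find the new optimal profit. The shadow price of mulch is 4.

Δb = 3, so new z* = 1043 + (4)·(3) = 1043 + 12 = 1055.

1055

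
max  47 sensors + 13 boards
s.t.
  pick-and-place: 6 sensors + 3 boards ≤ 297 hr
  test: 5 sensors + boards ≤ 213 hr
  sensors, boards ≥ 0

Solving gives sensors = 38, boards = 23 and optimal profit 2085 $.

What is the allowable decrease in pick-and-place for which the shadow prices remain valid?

41.4

Binding constraints: pick-and-place, test. The basis is B = [[6,3],[5,1]] with det -9.
Per unit decrease in pick-and-place, x* moves by d = (0.1111, -0.5556).
The basis stays optimal until boards reaches 0; allowable decrease = 41.4 hr.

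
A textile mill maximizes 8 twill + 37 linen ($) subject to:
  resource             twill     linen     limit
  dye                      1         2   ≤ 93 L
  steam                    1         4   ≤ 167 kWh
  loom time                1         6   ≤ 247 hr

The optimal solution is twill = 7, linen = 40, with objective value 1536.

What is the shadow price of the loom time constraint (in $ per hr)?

2.5

Check each constraint at x*: dye 87/93 (slack 6); steam 167/167 (tight); loom time 247/247 (tight).
Slack constraints have shadow price 0 (complementary slackness).
Dual feasibility on the basic columns requires 1·y_steam + 1·y_loom time = 8, 4·y_steam + 6·y_loom time = 37.
Solving: y_steam = 5.5, y_loom time = 2.5.
Shadow price of loom time = 2.5.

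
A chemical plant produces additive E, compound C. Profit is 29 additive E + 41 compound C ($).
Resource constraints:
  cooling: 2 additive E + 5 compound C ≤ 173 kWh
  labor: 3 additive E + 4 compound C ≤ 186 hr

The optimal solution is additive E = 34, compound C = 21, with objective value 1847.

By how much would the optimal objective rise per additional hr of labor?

Both cooling and labor are binding at x*.
From A_Bᵀ y = c: 2·y_cooling + 3·y_labor = 29; 5·y_cooling + 4·y_labor = 41.
Solving: y_cooling = 1, y_labor = 9.
Shadow price of labor = 9.

9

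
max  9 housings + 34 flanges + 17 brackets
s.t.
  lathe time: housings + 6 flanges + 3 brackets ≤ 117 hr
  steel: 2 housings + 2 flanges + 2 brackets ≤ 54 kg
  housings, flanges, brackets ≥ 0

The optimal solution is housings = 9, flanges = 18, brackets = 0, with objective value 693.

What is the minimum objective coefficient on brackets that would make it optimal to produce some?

19

Check each constraint at x*: lathe time 117/117 (tight); steel 54/54 (tight).
From A_Bᵀ y = c: 1·y_lathe time + 2·y_steel = 9; 6·y_lathe time + 2·y_steel = 34.
This yields shadow prices y_lathe time = 5, y_steel = 2.
brackets enters the basis when its profit ≥ yᵀa₃ = 5·3 + 2·2 = 19.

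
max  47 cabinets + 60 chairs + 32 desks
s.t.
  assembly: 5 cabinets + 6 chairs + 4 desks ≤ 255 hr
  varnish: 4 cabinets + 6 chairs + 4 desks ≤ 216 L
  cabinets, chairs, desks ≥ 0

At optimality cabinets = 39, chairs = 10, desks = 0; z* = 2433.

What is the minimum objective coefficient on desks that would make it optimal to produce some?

Both assembly and varnish are binding at x*.
From A_Bᵀ y = c: 5·y_assembly + 4·y_varnish = 47; 6·y_assembly + 6·y_varnish = 60.
→ y_assembly = 7 and y_varnish = 3.
desks enters the basis when its profit ≥ yᵀa₃ = 7·4 + 3·4 = 40.

40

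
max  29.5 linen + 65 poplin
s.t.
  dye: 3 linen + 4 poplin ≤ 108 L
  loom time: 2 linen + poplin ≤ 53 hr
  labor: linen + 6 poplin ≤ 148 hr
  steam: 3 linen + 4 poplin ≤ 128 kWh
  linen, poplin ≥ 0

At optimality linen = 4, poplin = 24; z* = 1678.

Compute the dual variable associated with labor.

5.5

Check each constraint at x*: dye 108/108 (tight); loom time 32/53 (slack 21); labor 148/148 (tight); steam 108/128 (slack 20).
Slack constraints have shadow price 0 (complementary slackness).
From A_Bᵀ y = c: 3·y_dye + 1·y_labor = 29.5; 4·y_dye + 6·y_labor = 65.
This yields shadow prices y_dye = 8, y_labor = 5.5.
Shadow price of labor = 5.5.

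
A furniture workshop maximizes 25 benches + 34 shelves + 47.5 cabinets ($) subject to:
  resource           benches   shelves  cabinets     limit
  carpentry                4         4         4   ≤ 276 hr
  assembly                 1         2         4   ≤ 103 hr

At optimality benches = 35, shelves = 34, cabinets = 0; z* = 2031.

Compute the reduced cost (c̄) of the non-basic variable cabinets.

-4.5

Check each constraint at x*: carpentry 276/276 (tight); assembly 103/103 (tight).
Dual feasibility on the basic columns requires 4·y_carpentry + 1·y_assembly = 25, 4·y_carpentry + 2·y_assembly = 34.
Solving: y_carpentry = 4, y_assembly = 9.
Reduced cost of cabinets: c₃ − yᵀa₃ = 47.5 − (4·4 + 9·4) = 47.5 − 52 = -4.5.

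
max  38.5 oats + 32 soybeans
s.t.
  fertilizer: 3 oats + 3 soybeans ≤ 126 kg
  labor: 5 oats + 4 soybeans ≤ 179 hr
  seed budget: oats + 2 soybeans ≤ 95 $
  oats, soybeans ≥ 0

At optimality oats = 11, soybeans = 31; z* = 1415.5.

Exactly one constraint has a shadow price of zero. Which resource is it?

seed budget

fertilizer: 126/126 (binding)
labor: 179/179 (binding)
seed budget: 73/95 (slack 22)
By complementary slackness, a constraint with positive slack has shadow price 0 → seed budget.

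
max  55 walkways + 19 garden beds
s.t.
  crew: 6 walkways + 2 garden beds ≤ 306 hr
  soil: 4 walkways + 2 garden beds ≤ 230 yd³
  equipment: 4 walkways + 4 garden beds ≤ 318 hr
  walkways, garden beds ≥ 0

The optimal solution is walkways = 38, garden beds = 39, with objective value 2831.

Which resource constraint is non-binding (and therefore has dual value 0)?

crew: 306/306 (binding)
soil: 230/230 (binding)
equipment: 308/318 (slack 10)
By complementary slackness, a constraint with positive slack has shadow price 0 → equipment.

equipment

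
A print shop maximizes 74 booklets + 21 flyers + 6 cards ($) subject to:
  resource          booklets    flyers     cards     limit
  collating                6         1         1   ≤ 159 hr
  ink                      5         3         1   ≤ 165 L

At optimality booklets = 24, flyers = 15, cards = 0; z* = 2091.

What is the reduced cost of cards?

At the optimum: collating uses 159 of 159 (binding); ink uses 165 of 165 (binding).
From A_Bᵀ y = c: 6·y_collating + 5·y_ink = 74; 1·y_collating + 3·y_ink = 21.
→ y_collating = 9 and y_ink = 4.
Reduced cost of cards: c₃ − yᵀa₃ = 6 − (9·1 + 4·1) = 6 − 13 = -7.

-7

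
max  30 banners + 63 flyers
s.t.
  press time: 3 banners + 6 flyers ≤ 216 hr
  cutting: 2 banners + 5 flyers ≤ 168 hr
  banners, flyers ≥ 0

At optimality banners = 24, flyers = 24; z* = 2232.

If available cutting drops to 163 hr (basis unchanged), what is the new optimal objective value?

2217

Check each constraint at x*: press time 216/216 (tight); cutting 168/168 (tight).
Dual feasibility on the basic columns requires 3·y_press time + 2·y_cutting = 30, 6·y_press time + 5·y_cutting = 63.
→ y_press time = 8 and y_cutting = 3.
Δz = y_cutting·Δb = 3 × (-5) = -15, so new z* = 2232 − 15 = 2217.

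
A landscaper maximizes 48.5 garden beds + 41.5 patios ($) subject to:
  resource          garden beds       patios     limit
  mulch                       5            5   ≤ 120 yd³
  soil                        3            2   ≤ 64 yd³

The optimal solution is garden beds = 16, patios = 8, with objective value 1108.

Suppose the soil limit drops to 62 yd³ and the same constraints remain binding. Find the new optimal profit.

Both mulch and soil are binding at x*.
Dual feasibility on the basic columns requires 5·y_mulch + 3·y_soil = 48.5, 5·y_mulch + 2·y_soil = 41.5.
Solving: y_mulch = 5.5, y_soil = 7.
Δz = y_soil·Δb = 7 × (-2) = -14, so new z* = 1108 − 14 = 1094.

1094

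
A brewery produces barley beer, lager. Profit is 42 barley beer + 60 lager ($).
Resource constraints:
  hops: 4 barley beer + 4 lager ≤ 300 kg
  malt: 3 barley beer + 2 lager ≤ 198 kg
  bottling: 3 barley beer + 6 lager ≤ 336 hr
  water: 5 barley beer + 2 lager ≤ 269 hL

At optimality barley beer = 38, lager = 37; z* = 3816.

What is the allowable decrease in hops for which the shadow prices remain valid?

Binding constraints: hops, bottling. The basis is B = [[4,4],[3,6]] with det 12.
Per unit decrease in hops, x* moves by d = (-0.5, 0.25).
The basis stays optimal until barley beer reaches 0; allowable decrease = 76 kg.

76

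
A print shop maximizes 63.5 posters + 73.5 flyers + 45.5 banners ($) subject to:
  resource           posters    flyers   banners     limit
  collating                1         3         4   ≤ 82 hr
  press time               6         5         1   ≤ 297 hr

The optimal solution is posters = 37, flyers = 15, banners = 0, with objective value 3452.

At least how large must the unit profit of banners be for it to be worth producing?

At the optimum: collating uses 82 of 82 (binding); press time uses 297 of 297 (binding).
The binding rows give the dual system: 1·y_collating + 6·y_press time = 63.5 and 3·y_collating + 5·y_press time = 73.5.
→ y_collating = 9.5 and y_press time = 9.
banners enters the basis when its profit ≥ yᵀa₃ = 9.5·4 + 9·1 = 47.

47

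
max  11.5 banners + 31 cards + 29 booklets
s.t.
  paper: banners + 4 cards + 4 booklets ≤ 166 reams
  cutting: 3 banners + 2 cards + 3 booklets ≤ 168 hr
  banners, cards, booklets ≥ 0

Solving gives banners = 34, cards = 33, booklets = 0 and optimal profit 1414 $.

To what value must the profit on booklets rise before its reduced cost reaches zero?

32.5

Check each constraint at x*: paper 166/166 (tight); cutting 168/168 (tight).
From A_Bᵀ y = c: 1·y_paper + 3·y_cutting = 11.5; 4·y_paper + 2·y_cutting = 31.
This yields shadow prices y_paper = 7, y_cutting = 1.5.
booklets enters the basis when its profit ≥ yᵀa₃ = 7·4 + 1.5·3 = 32.5.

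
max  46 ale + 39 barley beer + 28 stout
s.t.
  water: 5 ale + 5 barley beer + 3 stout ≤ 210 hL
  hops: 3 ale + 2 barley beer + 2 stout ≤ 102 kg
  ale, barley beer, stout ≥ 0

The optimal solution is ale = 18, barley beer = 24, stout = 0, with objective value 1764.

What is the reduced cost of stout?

-1

At the optimum: water uses 210 of 210 (binding); hops uses 102 of 102 (binding).
The binding rows give the dual system: 5·y_water + 3·y_hops = 46 and 5·y_water + 2·y_hops = 39.
→ y_water = 5 and y_hops = 7.
Reduced cost of stout: c₃ − yᵀa₃ = 28 − (5·3 + 7·2) = 28 − 29 = -1.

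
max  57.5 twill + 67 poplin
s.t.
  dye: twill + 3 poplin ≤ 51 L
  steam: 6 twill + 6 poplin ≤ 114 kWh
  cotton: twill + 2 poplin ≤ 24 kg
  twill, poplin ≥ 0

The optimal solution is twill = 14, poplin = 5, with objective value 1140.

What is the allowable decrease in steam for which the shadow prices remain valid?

Binding constraints: steam, cotton. The basis is B = [[6,6],[1,2]] with det 6.
Per unit decrease in steam, x* moves by d = (-0.3333, 0.1667).
The basis stays optimal until twill reaches 0; allowable decrease = 42 kWh.

42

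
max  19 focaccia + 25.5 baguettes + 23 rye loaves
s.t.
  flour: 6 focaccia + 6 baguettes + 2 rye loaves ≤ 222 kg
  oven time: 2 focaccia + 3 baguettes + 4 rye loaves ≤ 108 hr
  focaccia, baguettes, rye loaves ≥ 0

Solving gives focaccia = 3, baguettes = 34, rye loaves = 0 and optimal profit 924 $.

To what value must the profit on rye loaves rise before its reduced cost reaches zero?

Check each constraint at x*: flour 222/222 (tight); oven time 108/108 (tight).
Dual feasibility on the basic columns requires 6·y_flour + 2·y_oven time = 19, 6·y_flour + 3·y_oven time = 25.5.
Solving: y_flour = 1, y_oven time = 6.5.
rye loaves enters the basis when its profit ≥ yᵀa₃ = 1·2 + 6.5·4 = 28.

28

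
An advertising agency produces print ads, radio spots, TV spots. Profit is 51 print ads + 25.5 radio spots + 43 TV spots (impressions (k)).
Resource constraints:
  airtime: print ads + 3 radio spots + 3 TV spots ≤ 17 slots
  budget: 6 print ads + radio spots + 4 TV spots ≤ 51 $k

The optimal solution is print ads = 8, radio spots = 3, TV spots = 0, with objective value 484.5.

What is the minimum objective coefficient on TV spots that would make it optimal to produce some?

At the optimum: airtime uses 17 of 17 (binding); budget uses 51 of 51 (binding).
From A_Bᵀ y = c: 1·y_airtime + 6·y_budget = 51; 3·y_airtime + 1·y_budget = 25.5.
Solving: y_airtime = 6, y_budget = 7.5.
TV spots enters the basis when its profit ≥ yᵀa₃ = 6·3 + 7.5·4 = 48.

48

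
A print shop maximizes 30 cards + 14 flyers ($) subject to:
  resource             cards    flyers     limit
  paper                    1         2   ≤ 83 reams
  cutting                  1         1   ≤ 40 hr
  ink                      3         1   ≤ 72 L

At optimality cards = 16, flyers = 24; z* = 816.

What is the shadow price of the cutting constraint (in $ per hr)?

Check each constraint at x*: paper 64/83 (slack 19); cutting 40/40 (tight); ink 72/72 (tight).
Slack constraints have shadow price 0 (complementary slackness).
Dual feasibility on the basic columns requires 1·y_cutting + 3·y_ink = 30, 1·y_cutting + 1·y_ink = 14.
→ y_cutting = 6 and y_ink = 8.
Shadow price of cutting = 6.

6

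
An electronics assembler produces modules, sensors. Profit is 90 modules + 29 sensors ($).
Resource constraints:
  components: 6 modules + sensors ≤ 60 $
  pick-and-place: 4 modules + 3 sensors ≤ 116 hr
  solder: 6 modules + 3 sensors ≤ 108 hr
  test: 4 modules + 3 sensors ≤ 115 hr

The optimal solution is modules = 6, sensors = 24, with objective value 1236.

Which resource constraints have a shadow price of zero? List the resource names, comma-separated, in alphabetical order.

components: 60/60 (binding)
pick-and-place: 96/116 (slack 20)
solder: 108/108 (binding)
test: 96/115 (slack 19)
By complementary slackness, a constraint with positive slack has shadow price 0 → pick-and-place, test.

pick-and-place, test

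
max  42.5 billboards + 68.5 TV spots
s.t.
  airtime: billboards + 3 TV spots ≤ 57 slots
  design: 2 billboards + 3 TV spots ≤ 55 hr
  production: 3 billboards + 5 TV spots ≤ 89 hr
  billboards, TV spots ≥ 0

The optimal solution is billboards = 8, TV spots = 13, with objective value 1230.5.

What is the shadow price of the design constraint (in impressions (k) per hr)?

Binding: design and production. Non-binding: airtime (10 unused).
By complementary slackness, y = 0 for the non-binding constraint.
Dual feasibility on the basic columns requires 2·y_design + 3·y_production = 42.5, 3·y_design + 5·y_production = 68.5.
This yields shadow prices y_design = 7, y_production = 9.5.
Shadow price of design = 7.

7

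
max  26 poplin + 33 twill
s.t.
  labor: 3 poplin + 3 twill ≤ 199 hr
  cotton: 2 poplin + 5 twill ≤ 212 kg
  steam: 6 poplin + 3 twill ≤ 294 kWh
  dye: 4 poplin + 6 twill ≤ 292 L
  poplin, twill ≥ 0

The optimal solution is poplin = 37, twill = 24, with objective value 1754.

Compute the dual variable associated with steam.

Binding: steam and dye. Non-binding: labor (16 unused), cotton (18 unused).
Slack constraints have shadow price 0 (complementary slackness).
The binding rows give the dual system: 6·y_steam + 4·y_dye = 26 and 3·y_steam + 6·y_dye = 33.
→ y_steam = 1 and y_dye = 5.
Shadow price of steam = 1.

1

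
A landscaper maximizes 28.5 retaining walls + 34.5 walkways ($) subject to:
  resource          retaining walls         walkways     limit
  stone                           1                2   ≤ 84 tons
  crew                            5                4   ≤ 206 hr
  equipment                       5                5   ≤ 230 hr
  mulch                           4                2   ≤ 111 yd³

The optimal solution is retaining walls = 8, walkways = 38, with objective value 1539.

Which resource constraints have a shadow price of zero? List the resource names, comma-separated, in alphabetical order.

stone: 84/84 (binding)
crew: 192/206 (slack 14)
equipment: 230/230 (binding)
mulch: 108/111 (slack 3)
By complementary slackness, a constraint with positive slack has shadow price 0 → crew, mulch.

crew, mulch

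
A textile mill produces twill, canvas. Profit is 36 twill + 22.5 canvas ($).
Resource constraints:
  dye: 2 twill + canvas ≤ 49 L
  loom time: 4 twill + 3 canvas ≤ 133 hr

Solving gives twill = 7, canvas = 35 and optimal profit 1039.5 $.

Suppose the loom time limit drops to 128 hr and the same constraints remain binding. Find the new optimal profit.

Both dye and loom time are binding at x*.
From A_Bᵀ y = c: 2·y_dye + 4·y_loom time = 36; 1·y_dye + 3·y_loom time = 22.5.
This yields shadow prices y_dye = 9, y_loom time = 4.5.
Δz = y_loom time·Δb = 4.5 × (-5) = -22.5, so new z* = 1039.5 − 22.5 = 1017.

1017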